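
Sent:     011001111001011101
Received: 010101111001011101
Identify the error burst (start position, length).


XOR: 001100000000000000

Burst at position 2, length 2


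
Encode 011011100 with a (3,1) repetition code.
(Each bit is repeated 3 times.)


Each bit -> 3 copies

000111111000111111111000000


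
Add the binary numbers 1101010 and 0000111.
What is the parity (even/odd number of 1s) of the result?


1101010 = 106
0000111 = 7
Sum = 113 = 1110001
1s count = 4

even parity (4 ones in 1110001)


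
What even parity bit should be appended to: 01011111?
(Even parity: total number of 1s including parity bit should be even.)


Number of 1s in data: 6
Parity bit: 0

0


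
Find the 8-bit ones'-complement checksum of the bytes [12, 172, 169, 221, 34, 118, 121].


Sum = 847 mod 256 = 79
Complement = 176

176


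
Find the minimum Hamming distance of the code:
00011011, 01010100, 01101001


Comparing all pairs, minimum distance: 4
Can detect 3 errors, correct 1 errors

4


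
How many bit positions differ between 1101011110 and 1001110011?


XOR: 0100101101
Count of 1s: 5

5


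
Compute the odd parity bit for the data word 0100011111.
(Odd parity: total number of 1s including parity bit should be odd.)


Number of 1s in data: 6
Parity bit: 1

1


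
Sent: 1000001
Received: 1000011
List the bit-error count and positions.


XOR: 0000010

1 error(s) at position(s): 5


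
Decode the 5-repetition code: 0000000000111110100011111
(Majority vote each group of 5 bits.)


Groups: 00000, 00000, 11111, 01000, 11111
Majority votes: 00101

00101


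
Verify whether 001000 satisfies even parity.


Number of 1s: 1

No, parity error (1 ones)


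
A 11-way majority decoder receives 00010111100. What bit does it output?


Ones: 5 out of 11
Threshold: 6

0 (5/11 voted 1)


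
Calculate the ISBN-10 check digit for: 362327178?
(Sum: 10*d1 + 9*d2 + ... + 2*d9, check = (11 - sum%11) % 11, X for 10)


Weighted sum: 209
209 mod 11 = 0

Check digit: 0


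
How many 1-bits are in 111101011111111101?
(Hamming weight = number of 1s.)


Counting 1s in 111101011111111101

15


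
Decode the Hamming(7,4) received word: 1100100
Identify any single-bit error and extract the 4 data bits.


Syndrome = 6: error at position 6

Data: 0110 (corrected bit 6)


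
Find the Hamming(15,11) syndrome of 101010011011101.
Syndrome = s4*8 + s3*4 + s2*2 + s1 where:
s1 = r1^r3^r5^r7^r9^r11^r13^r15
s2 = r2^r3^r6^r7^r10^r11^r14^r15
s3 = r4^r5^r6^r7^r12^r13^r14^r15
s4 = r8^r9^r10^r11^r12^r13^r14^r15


s1=1, s2=1, s3=0, s4=0

Syndrome = 3 (error at position 3)


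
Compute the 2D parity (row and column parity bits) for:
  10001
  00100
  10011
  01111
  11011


Row parities: 01100
Column parities: 10010

Row P: 01100, Col P: 10010, Corner: 0


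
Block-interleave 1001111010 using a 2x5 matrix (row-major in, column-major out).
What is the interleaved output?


Matrix:
  10011
  11010
Read columns: 1101001110

1101001110


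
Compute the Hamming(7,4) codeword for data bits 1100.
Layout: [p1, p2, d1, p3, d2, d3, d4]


Parity bits: p1=0, p2=1, p3=1

0111100


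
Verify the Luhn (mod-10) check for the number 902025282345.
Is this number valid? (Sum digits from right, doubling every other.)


Luhn sum = 54
54 mod 10 = 4

Invalid (Luhn sum mod 10 = 4)


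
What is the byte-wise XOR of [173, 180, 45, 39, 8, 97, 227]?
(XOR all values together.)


XOR chain: 173 ^ 180 ^ 45 ^ 39 ^ 8 ^ 97 ^ 227 = 153

153


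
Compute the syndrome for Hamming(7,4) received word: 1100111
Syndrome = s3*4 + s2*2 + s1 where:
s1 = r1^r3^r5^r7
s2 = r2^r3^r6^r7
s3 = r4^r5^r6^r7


s1=1, s2=1, s3=1

Syndrome = 7 (error at position 7)


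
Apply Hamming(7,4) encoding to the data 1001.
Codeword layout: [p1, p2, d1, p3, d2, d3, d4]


Parity bits: p1=0, p2=0, p3=1

0011001


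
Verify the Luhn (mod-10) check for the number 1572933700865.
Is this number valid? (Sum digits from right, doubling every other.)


Luhn sum = 52
52 mod 10 = 2

Invalid (Luhn sum mod 10 = 2)


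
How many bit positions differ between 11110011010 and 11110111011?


XOR: 00000100001
Count of 1s: 2

2


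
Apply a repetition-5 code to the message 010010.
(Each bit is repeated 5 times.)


Each bit -> 5 copies

000001111100000000001111100000


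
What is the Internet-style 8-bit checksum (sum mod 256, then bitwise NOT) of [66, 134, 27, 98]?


Sum = 325 mod 256 = 69
Complement = 186

186


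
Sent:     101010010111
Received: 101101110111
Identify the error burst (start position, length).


XOR: 000111100000

Burst at position 3, length 4


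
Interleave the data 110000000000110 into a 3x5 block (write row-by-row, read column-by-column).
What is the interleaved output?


Matrix:
  11000
  00000
  00110
Read columns: 100100001001000

100100001001000


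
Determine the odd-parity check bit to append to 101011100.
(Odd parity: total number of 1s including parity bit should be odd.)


Number of 1s in data: 5
Parity bit: 0

0


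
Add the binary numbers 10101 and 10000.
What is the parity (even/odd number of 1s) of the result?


10101 = 21
10000 = 16
Sum = 37 = 100101
1s count = 3

odd parity (3 ones in 100101)


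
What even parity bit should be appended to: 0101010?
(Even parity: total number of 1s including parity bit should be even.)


Number of 1s in data: 3
Parity bit: 1

1


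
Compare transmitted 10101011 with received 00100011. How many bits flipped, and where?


XOR: 10001000

2 error(s) at position(s): 0, 4


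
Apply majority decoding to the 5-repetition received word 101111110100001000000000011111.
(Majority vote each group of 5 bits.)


Groups: 10111, 11101, 00001, 00000, 00000, 11111
Majority votes: 110001

110001


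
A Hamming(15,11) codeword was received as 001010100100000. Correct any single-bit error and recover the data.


Syndrome = 11: error at position 11

Data: 11010110000 (corrected bit 11)


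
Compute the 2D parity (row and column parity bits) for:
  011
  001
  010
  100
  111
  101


Row parities: 011110
Column parities: 110

Row P: 011110, Col P: 110, Corner: 0


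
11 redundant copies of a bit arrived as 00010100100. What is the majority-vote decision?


Ones: 3 out of 11
Threshold: 6

0 (3/11 voted 1)


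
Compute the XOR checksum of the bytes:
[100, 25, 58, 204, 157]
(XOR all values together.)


XOR chain: 100 ^ 25 ^ 58 ^ 204 ^ 157 = 22

22


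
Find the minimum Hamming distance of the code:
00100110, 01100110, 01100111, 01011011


Comparing all pairs, minimum distance: 1
Can detect 0 errors, correct 0 errors

1


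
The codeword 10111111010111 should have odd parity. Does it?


Number of 1s: 11

Yes, parity is correct (11 ones)


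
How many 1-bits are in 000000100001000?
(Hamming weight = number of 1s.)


Counting 1s in 000000100001000

2


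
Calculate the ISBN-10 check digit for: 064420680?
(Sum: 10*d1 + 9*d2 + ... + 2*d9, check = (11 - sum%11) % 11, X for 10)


Weighted sum: 174
174 mod 11 = 9

Check digit: 2


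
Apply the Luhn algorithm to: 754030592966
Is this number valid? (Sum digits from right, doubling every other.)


Luhn sum = 56
56 mod 10 = 6

Invalid (Luhn sum mod 10 = 6)


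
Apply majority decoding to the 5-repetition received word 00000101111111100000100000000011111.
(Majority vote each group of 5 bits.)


Groups: 00000, 10111, 11111, 00000, 10000, 00000, 11111
Majority votes: 0110001

0110001


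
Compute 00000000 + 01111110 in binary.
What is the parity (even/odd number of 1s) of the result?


00000000 = 0
01111110 = 126
Sum = 126 = 1111110
1s count = 6

even parity (6 ones in 1111110)


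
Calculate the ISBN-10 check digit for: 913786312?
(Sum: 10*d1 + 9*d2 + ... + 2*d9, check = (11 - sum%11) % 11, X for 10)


Weighted sum: 269
269 mod 11 = 5

Check digit: 6


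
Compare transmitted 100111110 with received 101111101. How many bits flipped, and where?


XOR: 001000011

3 error(s) at position(s): 2, 7, 8


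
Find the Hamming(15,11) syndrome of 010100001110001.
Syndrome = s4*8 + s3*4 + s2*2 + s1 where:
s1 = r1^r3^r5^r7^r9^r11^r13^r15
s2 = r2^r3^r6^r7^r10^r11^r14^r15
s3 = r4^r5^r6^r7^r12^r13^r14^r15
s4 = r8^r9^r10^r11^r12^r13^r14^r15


s1=1, s2=0, s3=0, s4=0

Syndrome = 1 (error at position 1)


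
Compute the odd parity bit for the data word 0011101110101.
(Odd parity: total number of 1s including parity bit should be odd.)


Number of 1s in data: 8
Parity bit: 1

1


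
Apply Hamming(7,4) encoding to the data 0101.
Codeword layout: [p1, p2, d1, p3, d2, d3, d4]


Parity bits: p1=0, p2=1, p3=0

0100101


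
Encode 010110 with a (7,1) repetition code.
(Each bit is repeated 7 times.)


Each bit -> 7 copies

000000011111110000000111111111111110000000


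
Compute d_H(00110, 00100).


XOR: 00010
Count of 1s: 1

1


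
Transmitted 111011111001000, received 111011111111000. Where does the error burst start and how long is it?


XOR: 000000000110000

Burst at position 9, length 2


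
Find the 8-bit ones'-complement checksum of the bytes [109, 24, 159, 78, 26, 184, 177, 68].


Sum = 825 mod 256 = 57
Complement = 198

198


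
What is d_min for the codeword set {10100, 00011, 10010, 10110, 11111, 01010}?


Comparing all pairs, minimum distance: 1
Can detect 0 errors, correct 0 errors

1


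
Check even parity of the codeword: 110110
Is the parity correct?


Number of 1s: 4

Yes, parity is correct (4 ones)


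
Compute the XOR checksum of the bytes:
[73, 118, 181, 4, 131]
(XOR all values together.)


XOR chain: 73 ^ 118 ^ 181 ^ 4 ^ 131 = 13

13


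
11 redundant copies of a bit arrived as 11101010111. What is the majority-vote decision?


Ones: 8 out of 11
Threshold: 6

1 (8/11 voted 1)


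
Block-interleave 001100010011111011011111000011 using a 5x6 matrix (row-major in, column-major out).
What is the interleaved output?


Matrix:
  001100
  010011
  111011
  011111
  000011
Read columns: 001000111010110100100111101111

001000111010110100100111101111


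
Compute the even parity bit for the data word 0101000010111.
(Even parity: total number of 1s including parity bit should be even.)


Number of 1s in data: 6
Parity bit: 0

0


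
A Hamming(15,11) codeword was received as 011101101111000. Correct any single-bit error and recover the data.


Syndrome = 0: no error detected

Data: 10111111000 (no errors)


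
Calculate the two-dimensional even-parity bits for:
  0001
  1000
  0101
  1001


Row parities: 1100
Column parities: 0101

Row P: 1100, Col P: 0101, Corner: 0


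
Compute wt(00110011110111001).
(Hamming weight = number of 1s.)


Counting 1s in 00110011110111001

10


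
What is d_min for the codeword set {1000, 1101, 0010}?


Comparing all pairs, minimum distance: 2
Can detect 1 errors, correct 0 errors

2


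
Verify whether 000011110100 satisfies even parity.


Number of 1s: 5

No, parity error (5 ones)


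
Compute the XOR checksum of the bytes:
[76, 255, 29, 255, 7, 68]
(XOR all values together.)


XOR chain: 76 ^ 255 ^ 29 ^ 255 ^ 7 ^ 68 = 18

18


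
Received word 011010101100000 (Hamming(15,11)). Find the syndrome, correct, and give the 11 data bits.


Syndrome = 0: no error detected

Data: 11011100000 (no errors)


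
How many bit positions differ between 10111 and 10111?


XOR: 00000
Count of 1s: 0

0


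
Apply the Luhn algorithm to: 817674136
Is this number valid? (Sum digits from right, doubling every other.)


Luhn sum = 48
48 mod 10 = 8

Invalid (Luhn sum mod 10 = 8)


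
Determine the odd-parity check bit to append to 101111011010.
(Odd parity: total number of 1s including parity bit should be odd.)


Number of 1s in data: 8
Parity bit: 1

1


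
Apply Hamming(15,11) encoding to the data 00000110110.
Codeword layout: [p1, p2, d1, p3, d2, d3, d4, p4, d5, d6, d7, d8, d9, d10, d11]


Parity bits: p1=0, p2=1, p3=0, p4=0

010000000110110


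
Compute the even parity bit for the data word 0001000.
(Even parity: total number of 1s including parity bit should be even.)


Number of 1s in data: 1
Parity bit: 1

1


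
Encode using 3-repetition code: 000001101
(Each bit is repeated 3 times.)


Each bit -> 3 copies

000000000000000111111000111


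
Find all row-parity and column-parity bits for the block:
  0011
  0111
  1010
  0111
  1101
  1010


Row parities: 010110
Column parities: 1110

Row P: 010110, Col P: 1110, Corner: 1


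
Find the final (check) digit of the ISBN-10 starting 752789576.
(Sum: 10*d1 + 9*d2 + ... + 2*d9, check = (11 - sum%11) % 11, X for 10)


Weighted sum: 326
326 mod 11 = 7

Check digit: 4


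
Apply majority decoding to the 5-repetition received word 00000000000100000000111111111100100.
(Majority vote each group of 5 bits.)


Groups: 00000, 00000, 01000, 00000, 11111, 11111, 00100
Majority votes: 0000110

0000110


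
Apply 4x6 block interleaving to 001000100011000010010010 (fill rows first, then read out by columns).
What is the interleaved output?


Matrix:
  001000
  100011
  000010
  010010
Read columns: 010000011000000001110100

010000011000000001110100


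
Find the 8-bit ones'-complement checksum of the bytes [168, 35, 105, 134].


Sum = 442 mod 256 = 186
Complement = 69

69


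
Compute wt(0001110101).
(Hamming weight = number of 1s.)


Counting 1s in 0001110101

5


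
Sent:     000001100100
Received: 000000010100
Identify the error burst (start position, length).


XOR: 000001110000

Burst at position 5, length 3


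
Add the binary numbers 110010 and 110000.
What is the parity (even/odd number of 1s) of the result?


110010 = 50
110000 = 48
Sum = 98 = 1100010
1s count = 3

odd parity (3 ones in 1100010)


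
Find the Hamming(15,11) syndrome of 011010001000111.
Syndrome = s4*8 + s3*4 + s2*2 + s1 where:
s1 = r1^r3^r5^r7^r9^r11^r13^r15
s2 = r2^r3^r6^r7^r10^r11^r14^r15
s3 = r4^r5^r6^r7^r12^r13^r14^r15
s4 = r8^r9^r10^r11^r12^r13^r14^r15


s1=1, s2=0, s3=0, s4=0

Syndrome = 1 (error at position 1)


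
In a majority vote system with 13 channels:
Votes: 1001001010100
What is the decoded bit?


Ones: 5 out of 13
Threshold: 7

0 (5/13 voted 1)


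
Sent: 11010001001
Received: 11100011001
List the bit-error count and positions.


XOR: 00110010000

3 error(s) at position(s): 2, 3, 6


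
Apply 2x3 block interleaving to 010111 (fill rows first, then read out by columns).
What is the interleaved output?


Matrix:
  010
  111
Read columns: 011101

011101


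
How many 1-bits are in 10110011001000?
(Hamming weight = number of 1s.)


Counting 1s in 10110011001000

6


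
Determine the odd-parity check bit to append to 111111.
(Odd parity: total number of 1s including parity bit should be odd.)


Number of 1s in data: 6
Parity bit: 1

1


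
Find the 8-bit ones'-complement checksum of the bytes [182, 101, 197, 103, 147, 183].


Sum = 913 mod 256 = 145
Complement = 110

110


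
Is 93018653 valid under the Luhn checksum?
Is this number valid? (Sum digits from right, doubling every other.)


Luhn sum = 30
30 mod 10 = 0

Valid (Luhn sum mod 10 = 0)


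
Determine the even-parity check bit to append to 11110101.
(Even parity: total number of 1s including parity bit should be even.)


Number of 1s in data: 6
Parity bit: 0

0


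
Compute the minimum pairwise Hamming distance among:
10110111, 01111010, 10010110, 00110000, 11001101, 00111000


Comparing all pairs, minimum distance: 1
Can detect 0 errors, correct 0 errors

1


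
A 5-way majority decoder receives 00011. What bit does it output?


Ones: 2 out of 5
Threshold: 3

0 (2/5 voted 1)


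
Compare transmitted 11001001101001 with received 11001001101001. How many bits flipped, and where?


XOR: 00000000000000

0 errors (received matches sent)


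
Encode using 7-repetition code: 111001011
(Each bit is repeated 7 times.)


Each bit -> 7 copies

111111111111111111111000000000000001111111000000011111111111111


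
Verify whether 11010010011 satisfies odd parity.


Number of 1s: 6

No, parity error (6 ones)


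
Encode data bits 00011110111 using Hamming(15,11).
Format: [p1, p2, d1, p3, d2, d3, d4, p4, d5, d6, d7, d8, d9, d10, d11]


Parity bits: p1=1, p2=1, p3=0, p4=0

110000101110111


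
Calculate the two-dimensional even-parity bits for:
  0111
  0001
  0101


Row parities: 110
Column parities: 0011

Row P: 110, Col P: 0011, Corner: 0


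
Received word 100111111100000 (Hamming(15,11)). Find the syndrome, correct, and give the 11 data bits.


Syndrome = 10: error at position 10

Data: 01111000000 (corrected bit 10)


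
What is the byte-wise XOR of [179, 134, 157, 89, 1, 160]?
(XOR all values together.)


XOR chain: 179 ^ 134 ^ 157 ^ 89 ^ 1 ^ 160 = 80

80


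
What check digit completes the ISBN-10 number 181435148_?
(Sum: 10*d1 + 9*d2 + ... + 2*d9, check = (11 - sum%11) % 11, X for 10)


Weighted sum: 193
193 mod 11 = 6

Check digit: 5


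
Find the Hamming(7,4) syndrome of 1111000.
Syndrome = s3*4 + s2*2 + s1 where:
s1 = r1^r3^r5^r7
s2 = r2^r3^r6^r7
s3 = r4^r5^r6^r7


s1=0, s2=0, s3=1

Syndrome = 4 (error at position 4)


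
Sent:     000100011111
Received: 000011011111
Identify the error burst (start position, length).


XOR: 000111000000

Burst at position 3, length 3


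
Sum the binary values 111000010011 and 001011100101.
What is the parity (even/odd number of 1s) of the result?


111000010011 = 3603
001011100101 = 741
Sum = 4344 = 1000011111000
1s count = 6

even parity (6 ones in 1000011111000)


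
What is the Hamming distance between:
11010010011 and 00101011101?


XOR: 11111001110
Count of 1s: 8

8


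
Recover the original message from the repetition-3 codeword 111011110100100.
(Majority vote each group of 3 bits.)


Groups: 111, 011, 110, 100, 100
Majority votes: 11100

11100


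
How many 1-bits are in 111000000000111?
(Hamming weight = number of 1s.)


Counting 1s in 111000000000111

6


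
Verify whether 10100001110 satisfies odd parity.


Number of 1s: 5

Yes, parity is correct (5 ones)


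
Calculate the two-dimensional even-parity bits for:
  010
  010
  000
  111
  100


Row parities: 11011
Column parities: 011

Row P: 11011, Col P: 011, Corner: 0


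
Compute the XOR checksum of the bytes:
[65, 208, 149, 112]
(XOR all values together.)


XOR chain: 65 ^ 208 ^ 149 ^ 112 = 116

116


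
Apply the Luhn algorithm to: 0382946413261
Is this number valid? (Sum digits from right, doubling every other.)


Luhn sum = 62
62 mod 10 = 2

Invalid (Luhn sum mod 10 = 2)


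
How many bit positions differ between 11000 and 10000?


XOR: 01000
Count of 1s: 1

1


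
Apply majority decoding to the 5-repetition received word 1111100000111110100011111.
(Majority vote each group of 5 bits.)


Groups: 11111, 00000, 11111, 01000, 11111
Majority votes: 10101

10101


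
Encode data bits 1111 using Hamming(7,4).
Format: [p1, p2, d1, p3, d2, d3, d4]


Parity bits: p1=1, p2=1, p3=1

1111111


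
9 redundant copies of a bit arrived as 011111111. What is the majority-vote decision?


Ones: 8 out of 9
Threshold: 5

1 (8/9 voted 1)


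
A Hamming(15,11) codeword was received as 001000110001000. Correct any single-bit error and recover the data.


Syndrome = 0: no error detected

Data: 10010001000 (no errors)


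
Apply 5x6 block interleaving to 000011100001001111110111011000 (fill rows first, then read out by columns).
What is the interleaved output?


Matrix:
  000011
  100001
  001111
  110111
  011000
Read columns: 010100001100101001101011011110

010100001100101001101011011110


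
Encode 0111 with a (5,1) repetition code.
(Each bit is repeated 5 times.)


Each bit -> 5 copies

00000111111111111111


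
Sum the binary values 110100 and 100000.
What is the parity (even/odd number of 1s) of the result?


110100 = 52
100000 = 32
Sum = 84 = 1010100
1s count = 3

odd parity (3 ones in 1010100)


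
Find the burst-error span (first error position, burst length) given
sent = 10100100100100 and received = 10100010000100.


XOR: 00000110100000

Burst at position 5, length 4


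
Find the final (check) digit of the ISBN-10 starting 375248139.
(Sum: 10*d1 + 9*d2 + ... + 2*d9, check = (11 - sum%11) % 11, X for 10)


Weighted sum: 242
242 mod 11 = 0

Check digit: 0


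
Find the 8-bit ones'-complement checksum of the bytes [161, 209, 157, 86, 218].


Sum = 831 mod 256 = 63
Complement = 192

192


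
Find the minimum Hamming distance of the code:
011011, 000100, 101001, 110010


Comparing all pairs, minimum distance: 3
Can detect 2 errors, correct 1 errors

3


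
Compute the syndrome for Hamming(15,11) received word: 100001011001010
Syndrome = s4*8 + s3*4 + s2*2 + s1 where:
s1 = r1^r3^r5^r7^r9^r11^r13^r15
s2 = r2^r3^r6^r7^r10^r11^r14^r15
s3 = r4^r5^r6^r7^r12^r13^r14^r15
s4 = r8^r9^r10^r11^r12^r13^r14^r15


s1=0, s2=0, s3=1, s4=0

Syndrome = 4 (error at position 4)


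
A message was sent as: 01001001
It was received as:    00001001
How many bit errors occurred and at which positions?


XOR: 01000000

1 error(s) at position(s): 1


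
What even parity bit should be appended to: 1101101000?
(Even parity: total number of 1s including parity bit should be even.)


Number of 1s in data: 5
Parity bit: 1

1


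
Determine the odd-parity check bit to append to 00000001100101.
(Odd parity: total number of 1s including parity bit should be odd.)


Number of 1s in data: 4
Parity bit: 1

1


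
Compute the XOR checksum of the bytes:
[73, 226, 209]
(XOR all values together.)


XOR chain: 73 ^ 226 ^ 209 = 122

122


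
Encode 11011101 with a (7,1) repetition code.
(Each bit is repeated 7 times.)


Each bit -> 7 copies

11111111111111000000011111111111111111111100000001111111


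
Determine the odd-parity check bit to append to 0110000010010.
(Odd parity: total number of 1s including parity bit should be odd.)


Number of 1s in data: 4
Parity bit: 1

1


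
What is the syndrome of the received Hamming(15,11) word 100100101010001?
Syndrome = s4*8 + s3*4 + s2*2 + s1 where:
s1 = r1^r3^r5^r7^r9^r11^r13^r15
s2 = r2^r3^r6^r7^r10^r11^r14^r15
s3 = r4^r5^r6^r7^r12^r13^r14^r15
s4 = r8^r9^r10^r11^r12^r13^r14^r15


s1=1, s2=1, s3=1, s4=1

Syndrome = 15 (error at position 15)


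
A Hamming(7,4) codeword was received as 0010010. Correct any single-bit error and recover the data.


Syndrome = 5: error at position 5

Data: 1110 (corrected bit 5)


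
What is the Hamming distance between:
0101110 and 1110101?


XOR: 1011011
Count of 1s: 5

5


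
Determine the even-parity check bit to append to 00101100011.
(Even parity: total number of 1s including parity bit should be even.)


Number of 1s in data: 5
Parity bit: 1

1


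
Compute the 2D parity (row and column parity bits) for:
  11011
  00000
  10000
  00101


Row parities: 0010
Column parities: 01110

Row P: 0010, Col P: 01110, Corner: 1


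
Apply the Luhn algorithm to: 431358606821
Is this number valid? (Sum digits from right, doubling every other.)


Luhn sum = 44
44 mod 10 = 4

Invalid (Luhn sum mod 10 = 4)


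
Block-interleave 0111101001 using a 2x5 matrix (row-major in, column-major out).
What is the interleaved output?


Matrix:
  01111
  01001
Read columns: 0011101011

0011101011


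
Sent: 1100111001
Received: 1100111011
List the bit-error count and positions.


XOR: 0000000010

1 error(s) at position(s): 8


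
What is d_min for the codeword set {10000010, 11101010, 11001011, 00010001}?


Comparing all pairs, minimum distance: 2
Can detect 1 errors, correct 0 errors

2


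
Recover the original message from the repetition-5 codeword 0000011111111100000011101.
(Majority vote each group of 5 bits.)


Groups: 00000, 11111, 11110, 00000, 11101
Majority votes: 01101

01101


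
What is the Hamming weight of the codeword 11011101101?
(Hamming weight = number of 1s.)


Counting 1s in 11011101101

8


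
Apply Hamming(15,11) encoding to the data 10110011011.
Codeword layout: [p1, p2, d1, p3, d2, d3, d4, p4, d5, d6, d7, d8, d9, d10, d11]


Parity bits: p1=0, p2=0, p3=1, p4=0

001101100011011


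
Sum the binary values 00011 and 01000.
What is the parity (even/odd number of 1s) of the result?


00011 = 3
01000 = 8
Sum = 11 = 1011
1s count = 3

odd parity (3 ones in 1011)


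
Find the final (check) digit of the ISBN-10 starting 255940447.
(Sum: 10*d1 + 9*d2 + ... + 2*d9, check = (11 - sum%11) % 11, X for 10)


Weighted sum: 234
234 mod 11 = 3

Check digit: 8


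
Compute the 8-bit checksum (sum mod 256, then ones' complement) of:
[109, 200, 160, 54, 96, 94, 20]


Sum = 733 mod 256 = 221
Complement = 34

34


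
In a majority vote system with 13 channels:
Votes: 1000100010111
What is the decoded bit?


Ones: 6 out of 13
Threshold: 7

0 (6/13 voted 1)


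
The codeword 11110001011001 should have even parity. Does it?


Number of 1s: 8

Yes, parity is correct (8 ones)


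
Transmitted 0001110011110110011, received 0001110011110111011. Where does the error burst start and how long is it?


XOR: 0000000000000001000

Burst at position 15, length 1


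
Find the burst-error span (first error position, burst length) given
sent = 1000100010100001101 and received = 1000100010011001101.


XOR: 0000000000111000000

Burst at position 10, length 3


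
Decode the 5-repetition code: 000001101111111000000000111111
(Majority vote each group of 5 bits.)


Groups: 00000, 11011, 11111, 00000, 00001, 11111
Majority votes: 011001

011001


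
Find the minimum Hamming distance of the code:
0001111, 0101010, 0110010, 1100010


Comparing all pairs, minimum distance: 2
Can detect 1 errors, correct 0 errors

2


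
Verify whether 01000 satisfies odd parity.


Number of 1s: 1

Yes, parity is correct (1 ones)


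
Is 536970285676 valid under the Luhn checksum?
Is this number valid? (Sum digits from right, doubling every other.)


Luhn sum = 51
51 mod 10 = 1

Invalid (Luhn sum mod 10 = 1)


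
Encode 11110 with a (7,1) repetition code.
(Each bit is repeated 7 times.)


Each bit -> 7 copies

11111111111111111111111111110000000


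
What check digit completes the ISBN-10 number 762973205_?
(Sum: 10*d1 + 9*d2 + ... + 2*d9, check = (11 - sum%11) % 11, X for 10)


Weighted sum: 278
278 mod 11 = 3

Check digit: 8


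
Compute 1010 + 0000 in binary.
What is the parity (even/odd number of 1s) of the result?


1010 = 10
0000 = 0
Sum = 10 = 1010
1s count = 2

even parity (2 ones in 1010)


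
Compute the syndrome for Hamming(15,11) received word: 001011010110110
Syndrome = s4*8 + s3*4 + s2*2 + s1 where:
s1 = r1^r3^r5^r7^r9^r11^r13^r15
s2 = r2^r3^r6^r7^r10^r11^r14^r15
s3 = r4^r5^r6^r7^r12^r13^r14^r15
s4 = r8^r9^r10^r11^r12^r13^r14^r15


s1=0, s2=1, s3=0, s4=1

Syndrome = 10 (error at position 10)


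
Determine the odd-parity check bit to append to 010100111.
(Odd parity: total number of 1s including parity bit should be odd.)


Number of 1s in data: 5
Parity bit: 0

0


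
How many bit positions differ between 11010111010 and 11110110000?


XOR: 00100001010
Count of 1s: 3

3


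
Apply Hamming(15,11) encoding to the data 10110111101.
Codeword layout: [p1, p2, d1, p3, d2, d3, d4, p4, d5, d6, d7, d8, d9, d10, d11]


Parity bits: p1=1, p2=0, p3=1, p4=1

101101110111101


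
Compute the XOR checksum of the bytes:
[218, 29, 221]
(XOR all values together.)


XOR chain: 218 ^ 29 ^ 221 = 26

26


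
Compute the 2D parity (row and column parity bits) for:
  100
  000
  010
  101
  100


Row parities: 10101
Column parities: 111

Row P: 10101, Col P: 111, Corner: 1


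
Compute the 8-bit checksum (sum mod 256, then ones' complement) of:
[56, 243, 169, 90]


Sum = 558 mod 256 = 46
Complement = 209

209


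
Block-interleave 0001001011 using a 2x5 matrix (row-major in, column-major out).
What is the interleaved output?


Matrix:
  00010
  01011
Read columns: 0001001101

0001001101


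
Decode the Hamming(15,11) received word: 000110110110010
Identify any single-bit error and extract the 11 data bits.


Syndrome = 1: error at position 1

Data: 01010110010 (corrected bit 1)


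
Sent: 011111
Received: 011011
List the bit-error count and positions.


XOR: 000100

1 error(s) at position(s): 3


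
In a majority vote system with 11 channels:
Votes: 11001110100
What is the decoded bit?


Ones: 6 out of 11
Threshold: 6

1 (6/11 voted 1)


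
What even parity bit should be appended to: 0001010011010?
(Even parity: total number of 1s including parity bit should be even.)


Number of 1s in data: 5
Parity bit: 1

1


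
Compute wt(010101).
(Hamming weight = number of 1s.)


Counting 1s in 010101

3


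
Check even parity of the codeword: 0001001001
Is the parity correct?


Number of 1s: 3

No, parity error (3 ones)


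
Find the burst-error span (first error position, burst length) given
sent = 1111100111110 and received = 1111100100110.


XOR: 0000000011000

Burst at position 8, length 2


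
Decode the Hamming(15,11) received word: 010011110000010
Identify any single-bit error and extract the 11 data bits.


Syndrome = 0: no error detected

Data: 01110000010 (no errors)


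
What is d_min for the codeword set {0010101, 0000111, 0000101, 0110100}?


Comparing all pairs, minimum distance: 1
Can detect 0 errors, correct 0 errors

1


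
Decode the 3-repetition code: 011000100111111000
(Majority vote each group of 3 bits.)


Groups: 011, 000, 100, 111, 111, 000
Majority votes: 100110

100110


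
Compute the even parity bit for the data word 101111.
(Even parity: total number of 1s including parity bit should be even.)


Number of 1s in data: 5
Parity bit: 1

1


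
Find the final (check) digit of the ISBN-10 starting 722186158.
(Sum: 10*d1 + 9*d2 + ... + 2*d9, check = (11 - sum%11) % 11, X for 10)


Weighted sum: 224
224 mod 11 = 4

Check digit: 7


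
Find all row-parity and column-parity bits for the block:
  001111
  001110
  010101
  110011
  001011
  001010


Row parities: 011010
Column parities: 100110

Row P: 011010, Col P: 100110, Corner: 1


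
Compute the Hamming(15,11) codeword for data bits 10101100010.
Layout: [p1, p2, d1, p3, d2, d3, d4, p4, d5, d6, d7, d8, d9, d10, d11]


Parity bits: p1=0, p2=0, p3=0, p4=1

001001011100010


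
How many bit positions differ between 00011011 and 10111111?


XOR: 10100100
Count of 1s: 3

3


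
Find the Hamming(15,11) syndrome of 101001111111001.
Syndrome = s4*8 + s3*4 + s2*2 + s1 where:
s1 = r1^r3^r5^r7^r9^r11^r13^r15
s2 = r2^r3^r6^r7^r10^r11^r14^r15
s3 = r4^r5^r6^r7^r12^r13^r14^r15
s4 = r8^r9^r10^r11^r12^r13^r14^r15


s1=0, s2=0, s3=0, s4=0

Syndrome = 0 (no error)


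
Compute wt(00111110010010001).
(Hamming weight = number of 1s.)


Counting 1s in 00111110010010001

8


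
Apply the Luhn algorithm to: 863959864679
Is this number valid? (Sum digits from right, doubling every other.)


Luhn sum = 79
79 mod 10 = 9

Invalid (Luhn sum mod 10 = 9)


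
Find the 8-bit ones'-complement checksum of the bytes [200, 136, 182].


Sum = 518 mod 256 = 6
Complement = 249

249


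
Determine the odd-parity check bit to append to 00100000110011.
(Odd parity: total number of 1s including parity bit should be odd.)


Number of 1s in data: 5
Parity bit: 0

0


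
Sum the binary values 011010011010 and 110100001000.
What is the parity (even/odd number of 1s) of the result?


011010011010 = 1690
110100001000 = 3336
Sum = 5026 = 1001110100010
1s count = 6

even parity (6 ones in 1001110100010)


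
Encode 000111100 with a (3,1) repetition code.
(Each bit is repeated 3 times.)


Each bit -> 3 copies

000000000111111111111000000


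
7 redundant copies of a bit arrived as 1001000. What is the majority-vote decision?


Ones: 2 out of 7
Threshold: 4

0 (2/7 voted 1)


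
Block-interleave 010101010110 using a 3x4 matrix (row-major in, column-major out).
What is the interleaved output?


Matrix:
  0101
  0101
  0110
Read columns: 000111001110

000111001110


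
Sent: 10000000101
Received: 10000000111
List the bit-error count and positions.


XOR: 00000000010

1 error(s) at position(s): 9


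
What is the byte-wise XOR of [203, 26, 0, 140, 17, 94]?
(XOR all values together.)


XOR chain: 203 ^ 26 ^ 0 ^ 140 ^ 17 ^ 94 = 18

18


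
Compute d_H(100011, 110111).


XOR: 010100
Count of 1s: 2

2


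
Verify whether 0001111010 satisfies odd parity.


Number of 1s: 5

Yes, parity is correct (5 ones)


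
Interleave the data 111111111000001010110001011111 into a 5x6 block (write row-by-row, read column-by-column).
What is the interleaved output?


Matrix:
  111111
  111000
  001010
  110001
  011111
Read columns: 110101101111101100011010110011

110101101111101100011010110011


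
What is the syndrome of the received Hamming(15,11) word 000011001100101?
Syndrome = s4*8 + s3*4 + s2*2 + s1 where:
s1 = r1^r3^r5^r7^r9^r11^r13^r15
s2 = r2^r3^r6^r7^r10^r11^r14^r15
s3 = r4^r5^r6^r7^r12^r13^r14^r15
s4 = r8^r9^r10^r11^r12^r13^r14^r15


s1=0, s2=1, s3=0, s4=0

Syndrome = 2 (error at position 2)


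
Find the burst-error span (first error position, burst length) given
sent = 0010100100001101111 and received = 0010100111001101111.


XOR: 0000000011000000000

Burst at position 8, length 2


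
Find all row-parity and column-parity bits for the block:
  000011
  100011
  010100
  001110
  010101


Row parities: 01011
Column parities: 101111

Row P: 01011, Col P: 101111, Corner: 1


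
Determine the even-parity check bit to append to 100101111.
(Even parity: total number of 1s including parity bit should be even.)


Number of 1s in data: 6
Parity bit: 0

0


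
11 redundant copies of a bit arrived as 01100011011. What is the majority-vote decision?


Ones: 6 out of 11
Threshold: 6

1 (6/11 voted 1)


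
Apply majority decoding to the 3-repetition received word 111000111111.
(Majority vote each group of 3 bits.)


Groups: 111, 000, 111, 111
Majority votes: 1011

1011


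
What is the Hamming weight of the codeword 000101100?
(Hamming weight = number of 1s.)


Counting 1s in 000101100

3


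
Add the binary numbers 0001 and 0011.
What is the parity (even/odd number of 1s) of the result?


0001 = 1
0011 = 3
Sum = 4 = 100
1s count = 1

odd parity (1 ones in 100)


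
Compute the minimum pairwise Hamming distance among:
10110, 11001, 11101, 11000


Comparing all pairs, minimum distance: 1
Can detect 0 errors, correct 0 errors

1


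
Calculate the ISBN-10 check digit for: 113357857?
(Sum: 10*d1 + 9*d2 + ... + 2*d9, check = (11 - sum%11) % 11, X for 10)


Weighted sum: 190
190 mod 11 = 3

Check digit: 8


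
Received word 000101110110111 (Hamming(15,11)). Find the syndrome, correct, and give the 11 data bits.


Syndrome = 0: no error detected

Data: 00110110111 (no errors)


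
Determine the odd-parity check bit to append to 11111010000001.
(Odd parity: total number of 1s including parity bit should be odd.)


Number of 1s in data: 7
Parity bit: 0

0


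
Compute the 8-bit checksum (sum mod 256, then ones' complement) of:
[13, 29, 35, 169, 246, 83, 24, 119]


Sum = 718 mod 256 = 206
Complement = 49

49


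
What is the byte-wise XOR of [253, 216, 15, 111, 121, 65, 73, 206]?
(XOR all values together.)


XOR chain: 253 ^ 216 ^ 15 ^ 111 ^ 121 ^ 65 ^ 73 ^ 206 = 250

250


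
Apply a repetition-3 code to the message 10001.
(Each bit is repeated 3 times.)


Each bit -> 3 copies

111000000000111


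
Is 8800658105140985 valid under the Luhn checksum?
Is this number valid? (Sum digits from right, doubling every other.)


Luhn sum = 63
63 mod 10 = 3

Invalid (Luhn sum mod 10 = 3)


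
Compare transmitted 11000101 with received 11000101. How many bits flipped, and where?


XOR: 00000000

0 errors (received matches sent)


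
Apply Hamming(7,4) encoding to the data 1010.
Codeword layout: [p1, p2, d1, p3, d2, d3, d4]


Parity bits: p1=1, p2=0, p3=1

1011010


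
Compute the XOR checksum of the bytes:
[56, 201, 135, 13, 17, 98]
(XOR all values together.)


XOR chain: 56 ^ 201 ^ 135 ^ 13 ^ 17 ^ 98 = 8

8


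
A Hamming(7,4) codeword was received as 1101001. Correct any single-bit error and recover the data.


Syndrome = 0: no error detected

Data: 0001 (no errors)


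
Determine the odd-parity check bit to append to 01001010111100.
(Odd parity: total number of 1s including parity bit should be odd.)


Number of 1s in data: 7
Parity bit: 0

0


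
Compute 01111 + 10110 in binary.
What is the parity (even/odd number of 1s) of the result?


01111 = 15
10110 = 22
Sum = 37 = 100101
1s count = 3

odd parity (3 ones in 100101)


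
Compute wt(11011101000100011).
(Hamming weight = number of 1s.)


Counting 1s in 11011101000100011

9


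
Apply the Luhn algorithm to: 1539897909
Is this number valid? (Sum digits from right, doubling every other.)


Luhn sum = 61
61 mod 10 = 1

Invalid (Luhn sum mod 10 = 1)


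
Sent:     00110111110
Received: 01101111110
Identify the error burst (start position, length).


XOR: 01011000000

Burst at position 1, length 4


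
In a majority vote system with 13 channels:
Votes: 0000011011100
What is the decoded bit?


Ones: 5 out of 13
Threshold: 7

0 (5/13 voted 1)


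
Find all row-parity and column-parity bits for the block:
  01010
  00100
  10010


Row parities: 010
Column parities: 11100

Row P: 010, Col P: 11100, Corner: 1


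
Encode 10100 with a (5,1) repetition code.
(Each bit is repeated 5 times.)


Each bit -> 5 copies

1111100000111110000000000


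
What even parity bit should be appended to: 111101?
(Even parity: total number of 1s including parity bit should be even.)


Number of 1s in data: 5
Parity bit: 1

1


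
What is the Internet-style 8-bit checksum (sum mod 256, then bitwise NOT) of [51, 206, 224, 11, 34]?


Sum = 526 mod 256 = 14
Complement = 241

241


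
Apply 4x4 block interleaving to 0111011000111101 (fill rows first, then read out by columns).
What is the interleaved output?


Matrix:
  0111
  0110
  0011
  1101
Read columns: 0001110111101011

0001110111101011


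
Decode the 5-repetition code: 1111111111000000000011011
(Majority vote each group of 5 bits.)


Groups: 11111, 11111, 00000, 00000, 11011
Majority votes: 11001

11001


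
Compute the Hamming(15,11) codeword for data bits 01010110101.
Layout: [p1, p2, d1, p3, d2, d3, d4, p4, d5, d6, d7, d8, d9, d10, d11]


Parity bits: p1=1, p2=0, p3=0, p4=0

100010100110101


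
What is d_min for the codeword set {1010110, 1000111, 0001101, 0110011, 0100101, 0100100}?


Comparing all pairs, minimum distance: 1
Can detect 0 errors, correct 0 errors

1


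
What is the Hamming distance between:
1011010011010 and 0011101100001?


XOR: 1000111111011
Count of 1s: 9

9


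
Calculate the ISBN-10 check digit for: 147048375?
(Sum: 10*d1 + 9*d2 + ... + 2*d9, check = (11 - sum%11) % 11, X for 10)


Weighted sum: 209
209 mod 11 = 0

Check digit: 0


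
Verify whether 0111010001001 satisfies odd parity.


Number of 1s: 6

No, parity error (6 ones)


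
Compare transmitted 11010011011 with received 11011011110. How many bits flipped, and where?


XOR: 00001000101

3 error(s) at position(s): 4, 8, 10
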